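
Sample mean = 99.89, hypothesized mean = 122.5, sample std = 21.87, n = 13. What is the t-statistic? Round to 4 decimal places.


t = (xbar - mu0) / (s/sqrt(n))
xbar - mu0 = 99.89 - 122.5 = -22.61
sqrt(13) ≈ 3.60555128
s/sqrt(n) = 21.87 / 3.60555128 ≈ 6.06564665
t = -22.61 / 6.06564665 ≈ -3.727550

-3.7275


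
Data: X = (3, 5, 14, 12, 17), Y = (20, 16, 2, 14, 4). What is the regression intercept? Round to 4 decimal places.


a = ybar - b*xbar, where b = sum((xi-xbar)(yi-ybar)) / sum((xi-xbar)^2)
n = 5, xbar = 51/5 = 10.2, ybar = 56/5 = 11.2
Sxy = sum((xi-xbar)(yi-ybar)) = -167.2
Sxx = sum((xi-xbar)^2) = 142.8
b = Sxy / Sxx = -418/357 ≈ -1.170868
a = 11.2 - (-1.170868) * 10.2 = 162/7 ≈ 23.142857

23.1429


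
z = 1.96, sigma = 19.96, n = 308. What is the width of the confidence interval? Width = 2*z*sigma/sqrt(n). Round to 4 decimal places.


width = 2*z*sigma/sqrt(n)
2*z*sigma = 2 * 1.96 * 19.96 = 78.2432
sqrt(308) ≈ 17.549929
width = 78.2432 / 17.549929 ≈ 4.458320

4.4583


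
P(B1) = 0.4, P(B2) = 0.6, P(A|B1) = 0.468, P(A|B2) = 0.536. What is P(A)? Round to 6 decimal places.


P(A) = P(A|B1)*P(B1) + P(A|B2)*P(B2)
P(A|B1)*P(B1) = 0.468 * 0.4 = 0.1872
P(A|B2)*P(B2) = 0.536 * 0.6 = 0.3216
P(A) = 0.1872 + 0.3216 = 0.5088

0.508800


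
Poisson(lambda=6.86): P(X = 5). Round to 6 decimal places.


P = e^(-lam) * lam^k / k!
e^(-6.86) ≈ 0.001048914
lam^k = 6.86^5 ≈ 15192.196832
k! = 5! = 120
P = 0.001048914 * 15192.196832 / 120 ≈ 0.132794

0.132794


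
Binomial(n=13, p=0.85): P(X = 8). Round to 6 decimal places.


P = C(n,k) * p^k * (1-p)^(n-k)
C(13,8) = 1287
p^k = 0.85^8 ≈ 0.2724905
(1-p)^(n-k) = 0.15^5 = 0.0000759375
P = 1287 * 0.2724905 * 0.0000759375 ≈ 0.026631

0.026631


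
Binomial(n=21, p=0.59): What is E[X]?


E[X] = n*p = 21 * 0.59 = 12.39

12.39


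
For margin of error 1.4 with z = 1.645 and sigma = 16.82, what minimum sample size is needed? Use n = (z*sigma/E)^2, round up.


z*sigma/E = 1.645 * 16.82 / 1.4 = 19.7635
(z*sigma/E)^2 ≈ 390.595932
round up: n = 391

391


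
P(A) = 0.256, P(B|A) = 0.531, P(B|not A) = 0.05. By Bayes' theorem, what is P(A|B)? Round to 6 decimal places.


P(A|B) = P(B|A)*P(A) / P(B), P(B) = P(B|A)*P(A) + P(B|not A)*P(not A)
P(B|A)*P(A) = 0.531 * 0.256 = 0.135936
P(B|not A)*P(not A) = 0.05 * 0.744 = 0.0372
P(B) = 0.135936 + 0.0372 = 0.173136
P(A|B) = 0.135936 / 0.173136 = 2832/3607 ≈ 0.78514001

0.785140


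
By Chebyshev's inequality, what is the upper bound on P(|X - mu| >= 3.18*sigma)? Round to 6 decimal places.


P <= 1/k^2
k^2 = 3.18^2 = 10.1124
1/k^2 = 1 / 10.1124 ≈ 0.09888849

0.098888


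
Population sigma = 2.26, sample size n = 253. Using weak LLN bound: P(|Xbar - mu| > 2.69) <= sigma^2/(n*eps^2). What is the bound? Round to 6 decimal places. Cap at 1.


bound = min(1, sigma^2/(n*eps^2))
sigma^2 = 2.26^2 = 5.1076
n*eps^2 = 253 * 2.69^2 = 253 * 7.2361 = 1830.7333
sigma^2/(n*eps^2) = 5.1076 / 1830.7333 ≈ 0.00278992

0.002790


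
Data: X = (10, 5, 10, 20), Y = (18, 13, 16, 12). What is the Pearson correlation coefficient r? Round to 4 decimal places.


r = sum((xi-xbar)(yi-ybar)) / sqrt(sum((xi-xbar)^2) * sum((yi-ybar)^2))
n = 4, xbar = 45/4 = 11.25, ybar = 59/4 = 14.75
Sxy = sum((xi-xbar)(yi-ybar)) = -18.75
Sxx = sum((xi-xbar)^2) = 118.75
Syy = sum((yi-ybar)^2) = 22.75
sqrt(Sxx*Syy) ≈ 51.976557
r = Sxy / sqrt(Sxx*Syy) = -18.75 / 51.976557 ≈ -0.360740

-0.3607


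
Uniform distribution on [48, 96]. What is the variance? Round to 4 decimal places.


Var = (b-a)^2 / 12
(b-a)^2 = (96 - 48)^2 = 2304
Var = 2304/12 = 192

192.0000


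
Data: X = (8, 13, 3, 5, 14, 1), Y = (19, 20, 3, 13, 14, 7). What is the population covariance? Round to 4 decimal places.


Cov = (1/n)*sum((xi-xbar)(yi-ybar))
n = 6, xbar = 44/6 = 22/3 ≈ 7.333333, ybar = 76/6 = 38/3 ≈ 12.666667
sum((xi-xbar)(yi-ybar)) = 395/3 ≈ 131.666667
Cov = 131.666667 / 6 = 395/18 ≈ 21.944444

21.9444


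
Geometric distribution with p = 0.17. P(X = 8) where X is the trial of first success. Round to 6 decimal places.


P = (1-p)^(k-1) * p
(1-p)^(k-1) = 0.83^7 ≈ 0.2713605
P = 0.2713605 * 0.17 ≈ 0.04613129

0.046131


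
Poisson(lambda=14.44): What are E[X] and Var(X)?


E[X] = Var(X) = lambda = 14.44

14.44, 14.44


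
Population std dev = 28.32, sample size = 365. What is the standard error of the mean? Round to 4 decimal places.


SE = sigma / sqrt(n)
sqrt(365) ≈ 19.104973
SE = 28.32 / 19.104973 ≈ 1.482337

1.4823


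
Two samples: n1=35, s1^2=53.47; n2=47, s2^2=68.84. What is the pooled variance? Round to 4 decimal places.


sp^2 = ((n1-1)*s1^2 + (n2-1)*s2^2)/(n1+n2-2)
(n1-1)*s1^2 = 34 * 53.47 = 1817.98
(n2-1)*s2^2 = 46 * 68.84 = 3166.64
numerator = 1817.98 + 3166.64 = 4984.62
n1+n2-2 = 80
sp^2 = 4984.62 / 80 = 62.30775

62.3078


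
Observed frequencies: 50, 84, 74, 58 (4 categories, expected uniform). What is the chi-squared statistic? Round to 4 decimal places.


chi2 = sum((O-E)^2/E), E = total/4
total = 266, E = 266/4 = 66.5
(50 - 66.5)^2 / 66.5 = 272.25 / 66.5 = 1089/266 ≈ 4.093985
(84 - 66.5)^2 / 66.5 = 306.25 / 66.5 = 175/38 ≈ 4.605263
(74 - 66.5)^2 / 66.5 = 56.25 / 66.5 = 225/266 ≈ 0.845865
(58 - 66.5)^2 / 66.5 = 72.25 / 66.5 = 289/266 ≈ 1.086466
chi2 = 202/19 ≈ 10.631579

10.6316


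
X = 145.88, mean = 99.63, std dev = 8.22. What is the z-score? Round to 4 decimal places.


z = (X - mu) / sigma
X - mu = 145.88 - 99.63 = 46.25
z = 46.25 / 8.22 = 4625/822 ≈ 5.626521

5.6265


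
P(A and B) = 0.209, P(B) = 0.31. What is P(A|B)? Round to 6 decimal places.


P(A|B) = P(A and B) / P(B) = 0.209 / 0.31 = 209/310 ≈ 0.67419355

0.674194


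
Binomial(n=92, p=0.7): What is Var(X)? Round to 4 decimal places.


Var = n*p*(1-p) = 92 * 0.7 * 0.3 = 19.32

19.3200


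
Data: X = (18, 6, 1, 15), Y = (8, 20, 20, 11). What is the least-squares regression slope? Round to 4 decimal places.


b = sum((xi-xbar)(yi-ybar)) / sum((xi-xbar)^2)
n = 4, xbar = 40/4 = 10, ybar = 59/4 = 14.75
Sxy = sum((xi-xbar)(yi-ybar)) = -141
Sxx = sum((xi-xbar)^2) = 186
b = Sxy / Sxx = -47/62 ≈ -0.758065

-0.7581


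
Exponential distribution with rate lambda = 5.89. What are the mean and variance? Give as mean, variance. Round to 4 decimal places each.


mean = 1/lam, var = 1/lam^2
mean = 1 / 5.89 = 100/589 ≈ 0.169779
lam^2 = 5.89^2 = 34.6921
var = 1 / 34.6921 ≈ 0.028825

0.1698, 0.0288


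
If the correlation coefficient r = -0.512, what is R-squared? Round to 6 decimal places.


R^2 = r^2 = (-0.512)^2 = 0.262144

0.262144


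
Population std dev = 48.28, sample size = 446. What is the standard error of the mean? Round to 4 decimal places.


SE = sigma / sqrt(n)
sqrt(446) ≈ 21.118712
SE = 48.28 / 21.118712 ≈ 2.286124

2.2861


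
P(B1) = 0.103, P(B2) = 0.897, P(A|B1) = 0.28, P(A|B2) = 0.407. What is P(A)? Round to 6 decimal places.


P(A) = P(A|B1)*P(B1) + P(A|B2)*P(B2)
P(A|B1)*P(B1) = 0.28 * 0.103 = 0.02884
P(A|B2)*P(B2) = 0.407 * 0.897 = 0.365079
P(A) = 0.02884 + 0.365079 = 0.393919

0.393919


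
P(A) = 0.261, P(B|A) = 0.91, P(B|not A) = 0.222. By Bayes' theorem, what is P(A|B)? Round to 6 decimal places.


P(A|B) = P(B|A)*P(A) / P(B), P(B) = P(B|A)*P(A) + P(B|not A)*P(not A)
P(B|A)*P(A) = 0.91 * 0.261 = 0.23751
P(B|not A)*P(not A) = 0.222 * 0.739 = 0.164058
P(B) = 0.23751 + 0.164058 = 0.401568
P(A|B) = 0.23751 / 0.401568 ≈ 0.59145649

0.591456


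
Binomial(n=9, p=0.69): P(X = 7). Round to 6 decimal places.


P = C(n,k) * p^k * (1-p)^(n-k)
C(9,7) = 36
p^k = 0.69^7 ≈ 0.07446353
(1-p)^(n-k) = 0.31^2 = 0.0961
P = 36 * 0.07446353 * 0.0961 ≈ 0.257614

0.257614


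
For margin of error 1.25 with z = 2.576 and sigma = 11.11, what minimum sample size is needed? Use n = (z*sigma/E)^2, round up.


z*sigma/E = 2.576 * 11.11 / 1.25 = 22.895488
(z*sigma/E)^2 ≈ 524.203371
round up: n = 525

525


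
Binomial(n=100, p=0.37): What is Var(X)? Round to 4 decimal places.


Var = n*p*(1-p) = 100 * 0.37 * 0.63 = 23.31

23.3100


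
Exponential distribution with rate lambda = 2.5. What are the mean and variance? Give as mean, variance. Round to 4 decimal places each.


mean = 1/lam, var = 1/lam^2
mean = 1 / 2.5 = 0.4
lam^2 = 2.5^2 = 6.25
var = 1 / 6.25 = 0.16

0.4000, 0.1600


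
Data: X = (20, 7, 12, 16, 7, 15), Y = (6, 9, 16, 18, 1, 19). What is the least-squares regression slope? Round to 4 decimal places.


b = sum((xi-xbar)(yi-ybar)) / sum((xi-xbar)^2)
n = 6, xbar = 77/6 ≈ 12.833333, ybar = 69/6 = 11.5
Sxy = sum((xi-xbar)(yi-ybar)) = 69.5
Sxx = sum((xi-xbar)^2) = 809/6 ≈ 134.833333
b = Sxy / Sxx = 417/809 ≈ 0.515451

0.5155


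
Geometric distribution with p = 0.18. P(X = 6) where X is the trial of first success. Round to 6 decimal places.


P = (1-p)^(k-1) * p
(1-p)^(k-1) = 0.82^5 ≈ 0.3707398
P = 0.3707398 * 0.18 ≈ 0.06673317

0.066733


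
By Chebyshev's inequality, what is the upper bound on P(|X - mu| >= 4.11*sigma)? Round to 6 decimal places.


P <= 1/k^2
k^2 = 4.11^2 = 16.8921
1/k^2 = 1 / 16.8921 ≈ 0.05919927

0.059199


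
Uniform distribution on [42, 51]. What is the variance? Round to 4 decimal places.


Var = (b-a)^2 / 12
(b-a)^2 = (51 - 42)^2 = 81
Var = 81/12 = 6.75

6.7500


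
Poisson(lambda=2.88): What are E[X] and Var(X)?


E[X] = Var(X) = lambda = 2.88

2.88, 2.88


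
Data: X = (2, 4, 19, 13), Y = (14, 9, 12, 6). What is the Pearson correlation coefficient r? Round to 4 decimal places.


r = sum((xi-xbar)(yi-ybar)) / sqrt(sum((xi-xbar)^2) * sum((yi-ybar)^2))
n = 4, xbar = 38/4 = 9.5, ybar = 41/4 = 10.25
Sxy = sum((xi-xbar)(yi-ybar)) = -19.5
Sxx = sum((xi-xbar)^2) = 189
Syy = sum((yi-ybar)^2) = 36.75
sqrt(Sxx*Syy) ≈ 83.341166
r = Sxy / sqrt(Sxx*Syy) = -19.5 / 83.341166 ≈ -0.233978

-0.2340


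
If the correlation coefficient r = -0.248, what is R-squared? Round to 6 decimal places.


R^2 = r^2 = (-0.248)^2 = 0.061504

0.061504


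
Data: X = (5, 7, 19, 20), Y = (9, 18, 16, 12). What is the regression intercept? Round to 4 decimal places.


a = ybar - b*xbar, where b = sum((xi-xbar)(yi-ybar)) / sum((xi-xbar)^2)
n = 4, xbar = 51/4 = 12.75, ybar = 55/4 = 13.75
Sxy = sum((xi-xbar)(yi-ybar)) = 13.75
Sxx = sum((xi-xbar)^2) = 184.75
b = Sxy / Sxx = 55/739 ≈ 0.074425
a = 13.75 - 0.074425 * 12.75 = 9460/739 ≈ 12.801083

12.8011


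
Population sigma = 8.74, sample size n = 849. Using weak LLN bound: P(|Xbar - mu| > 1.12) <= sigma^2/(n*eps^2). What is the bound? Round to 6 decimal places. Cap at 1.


bound = min(1, sigma^2/(n*eps^2))
sigma^2 = 8.74^2 = 76.3876
n*eps^2 = 849 * 1.12^2 = 849 * 1.2544 = 1064.9856
sigma^2/(n*eps^2) = 76.3876 / 1064.9856 ≈ 0.07172642

0.071726


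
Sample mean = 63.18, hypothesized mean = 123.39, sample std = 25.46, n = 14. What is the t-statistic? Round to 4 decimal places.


t = (xbar - mu0) / (s/sqrt(n))
xbar - mu0 = 63.18 - 123.39 = -60.21
sqrt(14) ≈ 3.74165739
s/sqrt(n) = 25.46 / 3.74165739 ≈ 6.80447122
t = -60.21 / 6.80447122 ≈ -8.848594

-8.8486


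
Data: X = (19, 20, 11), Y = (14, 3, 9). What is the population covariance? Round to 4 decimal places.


Cov = (1/n)*sum((xi-xbar)(yi-ybar))
n = 3, xbar = 50/3 ≈ 16.666667, ybar = 26/3 ≈ 8.666667
sum((xi-xbar)(yi-ybar)) = -25/3 ≈ -8.333333
Cov = -8.333333 / 3 = -25/9 ≈ -2.777778

-2.7778


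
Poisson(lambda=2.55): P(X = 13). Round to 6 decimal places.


P = e^(-lam) * lam^k / k!
e^(-2.55) ≈ 0.07808167
lam^k = 2.55^13 ≈ 192762.409218
k! = 13! = 6227020800
P = 0.07808167 * 192762.409218 / 6227020800 ≈ 0.000002

0.000002


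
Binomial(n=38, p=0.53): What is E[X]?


E[X] = n*p = 38 * 0.53 = 20.14

20.14


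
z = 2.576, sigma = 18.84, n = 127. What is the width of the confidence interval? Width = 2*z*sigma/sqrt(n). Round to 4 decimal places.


width = 2*z*sigma/sqrt(n)
2*z*sigma = 2 * 2.576 * 18.84 = 97.06368
sqrt(127) ≈ 11.269428
width = 97.06368 / 11.269428 ≈ 8.613009

8.6130


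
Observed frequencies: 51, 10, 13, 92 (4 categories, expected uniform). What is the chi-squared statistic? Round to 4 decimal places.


chi2 = sum((O-E)^2/E), E = total/4
total = 166, E = 166/4 = 41.5
(51 - 41.5)^2 / 41.5 = 90.25 / 41.5 = 361/166 ≈ 2.174699
(10 - 41.5)^2 / 41.5 = 992.25 / 41.5 = 3969/166 ≈ 23.909639
(13 - 41.5)^2 / 41.5 = 812.25 / 41.5 = 3249/166 ≈ 19.572289
(92 - 41.5)^2 / 41.5 = 2550.25 / 41.5 = 10201/166 ≈ 61.451807
chi2 = 8890/83 ≈ 107.108434

107.1084


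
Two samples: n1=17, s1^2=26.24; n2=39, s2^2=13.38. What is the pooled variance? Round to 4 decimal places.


sp^2 = ((n1-1)*s1^2 + (n2-1)*s2^2)/(n1+n2-2)
(n1-1)*s1^2 = 16 * 26.24 = 419.84
(n2-1)*s2^2 = 38 * 13.38 = 508.44
numerator = 419.84 + 508.44 = 928.28
n1+n2-2 = 54
sp^2 = 928.28 / 54 = 23207/1350 ≈ 17.190370

17.1904


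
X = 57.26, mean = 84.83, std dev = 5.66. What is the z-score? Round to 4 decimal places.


z = (X - mu) / sigma
X - mu = 57.26 - 84.83 = -27.57
z = -27.57 / 5.66 = -2757/566 ≈ -4.871025

-4.8710


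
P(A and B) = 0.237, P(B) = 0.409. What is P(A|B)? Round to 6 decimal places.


P(A|B) = P(A and B) / P(B) = 0.237 / 0.409 = 237/409 ≈ 0.57946210

0.579462


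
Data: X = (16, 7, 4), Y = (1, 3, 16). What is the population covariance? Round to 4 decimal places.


Cov = (1/n)*sum((xi-xbar)(yi-ybar))
n = 3, xbar = 27/3 = 9, ybar = 20/3 ≈ 6.666667
sum((xi-xbar)(yi-ybar)) = -79
Cov = -79 / 3 = -79/3 ≈ -26.333333

-26.3333


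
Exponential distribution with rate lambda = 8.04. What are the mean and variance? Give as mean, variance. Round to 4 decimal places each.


mean = 1/lam, var = 1/lam^2
mean = 1 / 8.04 = 25/201 ≈ 0.124378
lam^2 = 8.04^2 = 64.6416
var = 1 / 64.6416 ≈ 0.015470

0.1244, 0.0155


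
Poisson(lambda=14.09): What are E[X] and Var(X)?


E[X] = Var(X) = lambda = 14.09

14.09, 14.09


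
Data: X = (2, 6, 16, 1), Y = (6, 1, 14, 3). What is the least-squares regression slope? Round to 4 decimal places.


b = sum((xi-xbar)(yi-ybar)) / sum((xi-xbar)^2)
n = 4, xbar = 25/4 = 6.25, ybar = 24/4 = 6
Sxy = sum((xi-xbar)(yi-ybar)) = 95
Sxx = sum((xi-xbar)^2) = 140.75
b = Sxy / Sxx = 380/563 ≈ 0.674956

0.6750


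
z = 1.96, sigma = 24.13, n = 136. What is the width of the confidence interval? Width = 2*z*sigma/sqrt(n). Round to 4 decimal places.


width = 2*z*sigma/sqrt(n)
2*z*sigma = 2 * 1.96 * 24.13 = 94.5896
sqrt(136) ≈ 11.661904
width = 94.5896 / 11.661904 ≈ 8.110991

8.1110


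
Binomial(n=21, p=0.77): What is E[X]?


E[X] = n*p = 21 * 0.77 = 16.17

16.17


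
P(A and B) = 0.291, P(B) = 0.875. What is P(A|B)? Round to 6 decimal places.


P(A|B) = P(A and B) / P(B) = 0.291 / 0.875 = 291/875 ≈ 0.33257143

0.332571


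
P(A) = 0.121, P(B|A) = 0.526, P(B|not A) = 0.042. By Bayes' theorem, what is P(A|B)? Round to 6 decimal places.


P(A|B) = P(B|A)*P(A) / P(B), P(B) = P(B|A)*P(A) + P(B|not A)*P(not A)
P(B|A)*P(A) = 0.526 * 0.121 = 0.063646
P(B|not A)*P(not A) = 0.042 * 0.879 = 0.036918
P(B) = 0.063646 + 0.036918 = 0.100564
P(A|B) = 0.063646 / 0.100564 ≈ 0.63289050

0.632890


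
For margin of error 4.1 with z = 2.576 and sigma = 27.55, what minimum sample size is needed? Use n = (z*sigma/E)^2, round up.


z*sigma/E = 2.576 * 27.55 / 4.1 = 88711/5125 ≈ 17.309463
(z*sigma/E)^2 ≈ 299.617524
round up: n = 300

300


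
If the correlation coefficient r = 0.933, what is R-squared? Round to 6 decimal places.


R^2 = r^2 = (0.933)^2 = 0.870489

0.870489


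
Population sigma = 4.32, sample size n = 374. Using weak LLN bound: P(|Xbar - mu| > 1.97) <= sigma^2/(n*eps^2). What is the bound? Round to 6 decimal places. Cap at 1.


bound = min(1, sigma^2/(n*eps^2))
sigma^2 = 4.32^2 = 18.6624
n*eps^2 = 374 * 1.97^2 = 374 * 3.8809 = 1451.4566
sigma^2/(n*eps^2) = 18.6624 / 1451.4566 ≈ 0.01285770

0.012858


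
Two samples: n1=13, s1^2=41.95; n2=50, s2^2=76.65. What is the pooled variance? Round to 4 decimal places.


sp^2 = ((n1-1)*s1^2 + (n2-1)*s2^2)/(n1+n2-2)
(n1-1)*s1^2 = 12 * 41.95 = 503.4
(n2-1)*s2^2 = 49 * 76.65 = 3755.85
numerator = 503.4 + 3755.85 = 4259.25
n1+n2-2 = 61
sp^2 = 4259.25 / 61 = 17037/244 ≈ 69.823770

69.8238


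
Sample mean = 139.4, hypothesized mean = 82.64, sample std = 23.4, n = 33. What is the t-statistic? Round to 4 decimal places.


t = (xbar - mu0) / (s/sqrt(n))
xbar - mu0 = 139.4 - 82.64 = 56.76
sqrt(33) ≈ 5.74456265
s/sqrt(n) = 23.4 / 5.74456265 ≈ 4.07341715
t = 56.76 / 4.07341715 ≈ 13.934247

13.9342


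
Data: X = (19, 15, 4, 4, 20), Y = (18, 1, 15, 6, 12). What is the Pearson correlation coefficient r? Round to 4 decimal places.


r = sum((xi-xbar)(yi-ybar)) / sqrt(sum((xi-xbar)^2) * sum((yi-ybar)^2))
n = 5, xbar = 62/5 = 12.4, ybar = 52/5 = 10.4
Sxy = sum((xi-xbar)(yi-ybar)) = 36.2
Sxx = sum((xi-xbar)^2) = 249.2
Syy = sum((yi-ybar)^2) = 189.2
sqrt(Sxx*Syy) ≈ 217.137376
r = Sxy / sqrt(Sxx*Syy) = 36.2 / 217.137376 ≈ 0.166715

0.1667


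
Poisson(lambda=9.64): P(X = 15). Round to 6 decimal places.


P = e^(-lam) * lam^k / k!
e^(-9.64) ≈ 0.00006507305
lam^k = 9.64^15 ≈ 576973024092004.311908
k! = 15! = 1307674368000
P = 0.00006507305 * 576973024092004.311908 / 1307674368000 ≈ 0.028712

0.028712


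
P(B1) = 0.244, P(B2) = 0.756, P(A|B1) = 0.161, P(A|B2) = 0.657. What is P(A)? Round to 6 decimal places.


P(A) = P(A|B1)*P(B1) + P(A|B2)*P(B2)
P(A|B1)*P(B1) = 0.161 * 0.244 = 0.039284
P(A|B2)*P(B2) = 0.657 * 0.756 = 0.496692
P(A) = 0.039284 + 0.496692 = 0.535976

0.535976


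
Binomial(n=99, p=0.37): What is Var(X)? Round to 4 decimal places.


Var = n*p*(1-p) = 99 * 0.37 * 0.63 = 23.0769

23.0769


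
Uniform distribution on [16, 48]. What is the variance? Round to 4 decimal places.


Var = (b-a)^2 / 12
(b-a)^2 = (48 - 16)^2 = 1024
Var = 1024/12 ≈ 85.333333

85.3333


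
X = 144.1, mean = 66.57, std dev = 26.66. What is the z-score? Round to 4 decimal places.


z = (X - mu) / sigma
X - mu = 144.1 - 66.57 = 77.53
z = 77.53 / 26.66 = 7753/2666 ≈ 2.908102

2.9081


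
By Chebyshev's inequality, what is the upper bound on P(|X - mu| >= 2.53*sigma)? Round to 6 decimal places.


P <= 1/k^2
k^2 = 2.53^2 = 6.4009
1/k^2 = 1 / 6.4009 ≈ 0.15622803

0.156228


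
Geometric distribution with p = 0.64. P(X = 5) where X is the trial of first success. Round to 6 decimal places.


P = (1-p)^(k-1) * p
(1-p)^(k-1) = 0.36^4 = 0.01679616
P = 0.01679616 * 0.64 ≈ 0.01074954

0.010750


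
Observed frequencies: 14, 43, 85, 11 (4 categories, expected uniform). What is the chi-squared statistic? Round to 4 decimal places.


chi2 = sum((O-E)^2/E), E = total/4
total = 153, E = 153/4 = 38.25
(14 - 38.25)^2 / 38.25 = 588.0625 / 38.25 = 9409/612 ≈ 15.374183
(43 - 38.25)^2 / 38.25 = 22.5625 / 38.25 = 361/612 ≈ 0.589869
(85 - 38.25)^2 / 38.25 = 2185.5625 / 38.25 = 2057/36 ≈ 57.138889
(11 - 38.25)^2 / 38.25 = 742.5625 / 38.25 = 11881/612 ≈ 19.413399
chi2 = 14155/153 ≈ 92.516340

92.5163


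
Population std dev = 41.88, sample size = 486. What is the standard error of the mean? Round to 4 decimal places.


SE = sigma / sqrt(n)
sqrt(486) ≈ 22.045408
SE = 41.88 / 22.045408 ≈ 1.899715

1.8997


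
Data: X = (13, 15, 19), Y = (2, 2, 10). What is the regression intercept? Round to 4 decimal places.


a = ybar - b*xbar, where b = sum((xi-xbar)(yi-ybar)) / sum((xi-xbar)^2)
n = 3, xbar = 47/3 ≈ 15.666667, ybar = 14/3 ≈ 4.666667
Sxy = sum((xi-xbar)(yi-ybar)) = 80/3 ≈ 26.666667
Sxx = sum((xi-xbar)^2) = 56/3 ≈ 18.666667
b = Sxy / Sxx = 10/7 ≈ 1.428571
a = 4.666667 - 1.428571 * 15.666667 = -124/7 ≈ -17.714286

-17.7143


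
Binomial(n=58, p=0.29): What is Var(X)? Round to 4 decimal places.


Var = n*p*(1-p) = 58 * 0.29 * 0.71 = 11.9422

11.9422


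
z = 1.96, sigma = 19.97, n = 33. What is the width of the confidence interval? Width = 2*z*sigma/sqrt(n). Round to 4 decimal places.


width = 2*z*sigma/sqrt(n)
2*z*sigma = 2 * 1.96 * 19.97 = 78.2824
sqrt(33) ≈ 5.744563
width = 78.2824 / 5.744563 ≈ 13.627217

13.6272


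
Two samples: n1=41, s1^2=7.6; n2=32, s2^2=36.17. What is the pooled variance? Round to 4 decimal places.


sp^2 = ((n1-1)*s1^2 + (n2-1)*s2^2)/(n1+n2-2)
(n1-1)*s1^2 = 40 * 7.6 = 304
(n2-1)*s2^2 = 31 * 36.17 = 1121.27
numerator = 304 + 1121.27 = 1425.27
n1+n2-2 = 71
sp^2 = 1425.27 / 71 = 142527/7100 ≈ 20.074225

20.0742


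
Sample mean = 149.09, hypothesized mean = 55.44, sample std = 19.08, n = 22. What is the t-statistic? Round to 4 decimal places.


t = (xbar - mu0) / (s/sqrt(n))
xbar - mu0 = 149.09 - 55.44 = 93.65
sqrt(22) ≈ 4.69041576
s/sqrt(n) = 19.08 / 4.69041576 ≈ 4.06786967
t = 93.65 / 4.06786967 ≈ 23.021878

23.0219


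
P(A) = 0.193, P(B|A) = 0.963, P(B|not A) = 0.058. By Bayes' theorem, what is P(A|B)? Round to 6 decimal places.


P(A|B) = P(B|A)*P(A) / P(B), P(B) = P(B|A)*P(A) + P(B|not A)*P(not A)
P(B|A)*P(A) = 0.963 * 0.193 = 0.185859
P(B|not A)*P(not A) = 0.058 * 0.807 = 0.046806
P(B) = 0.185859 + 0.046806 = 0.232665
P(A|B) = 0.185859 / 0.232665 ≈ 0.79882664

0.798827


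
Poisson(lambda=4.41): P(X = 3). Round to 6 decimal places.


P = e^(-lam) * lam^k / k!
e^(-4.41) ≈ 0.01215518
lam^k = 4.41^3 = 85.766121
k! = 3! = 6
P = 0.01215518 * 85.766121 / 6 ≈ 0.173750

0.173750


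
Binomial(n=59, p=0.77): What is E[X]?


E[X] = n*p = 59 * 0.77 = 45.43

45.43


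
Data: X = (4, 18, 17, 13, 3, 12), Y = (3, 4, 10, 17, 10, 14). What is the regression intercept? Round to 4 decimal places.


a = ybar - b*xbar, where b = sum((xi-xbar)(yi-ybar)) / sum((xi-xbar)^2)
n = 6, xbar = 67/6 ≈ 11.166667, ybar = 58/6 = 29/3 ≈ 9.666667
Sxy = sum((xi-xbar)(yi-ybar)) = 76/3 ≈ 25.333333
Sxx = sum((xi-xbar)^2) = 1217/6 ≈ 202.833333
b = Sxy / Sxx = 152/1217 ≈ 0.124897
a = 9.666667 - 0.124897 * 11.166667 = 10067/1217 ≈ 8.271980

8.2720


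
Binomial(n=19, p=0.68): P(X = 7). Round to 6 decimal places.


P = C(n,k) * p^k * (1-p)^(n-k)
C(19,7) = 50388
p^k = 0.68^7 ≈ 0.06722989
(1-p)^(n-k) = 0.32^12 ≈ 0.000001152922
P = 50388 * 0.06722989 * 0.000001152922 ≈ 0.003906

0.003906


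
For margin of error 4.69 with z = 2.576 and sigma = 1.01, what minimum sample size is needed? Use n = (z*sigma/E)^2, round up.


z*sigma/E = 2.576 * 1.01 / 4.69 = 4646/8375 ≈ 0.554746
(z*sigma/E)^2 ≈ 0.307743
round up: n = 1

1


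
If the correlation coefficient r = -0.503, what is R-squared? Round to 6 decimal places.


R^2 = r^2 = (-0.503)^2 = 0.253009

0.253009


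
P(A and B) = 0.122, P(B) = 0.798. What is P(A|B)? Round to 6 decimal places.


P(A|B) = P(A and B) / P(B) = 0.122 / 0.798 = 61/399 ≈ 0.15288221

0.152882


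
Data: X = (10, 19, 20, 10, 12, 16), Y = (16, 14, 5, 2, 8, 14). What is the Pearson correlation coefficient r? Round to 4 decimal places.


r = sum((xi-xbar)(yi-ybar)) / sqrt(sum((xi-xbar)^2) * sum((yi-ybar)^2))
n = 6, xbar = 87/6 = 14.5, ybar = 59/6 ≈ 9.833333
Sxy = sum((xi-xbar)(yi-ybar)) = 10.5
Sxx = sum((xi-xbar)^2) = 99.5
Syy = sum((yi-ybar)^2) = 965/6 ≈ 160.833333
sqrt(Sxx*Syy) ≈ 126.502635
r = Sxy / sqrt(Sxx*Syy) = 10.5 / 126.502635 ≈ 0.083002

0.0830


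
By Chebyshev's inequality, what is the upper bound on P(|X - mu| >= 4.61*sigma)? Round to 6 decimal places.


P <= 1/k^2
k^2 = 4.61^2 = 21.2521
1/k^2 = 1 / 21.2521 ≈ 0.04705417

0.047054


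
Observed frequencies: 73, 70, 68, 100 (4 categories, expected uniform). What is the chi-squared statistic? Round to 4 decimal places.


chi2 = sum((O-E)^2/E), E = total/4
total = 311, E = 311/4 = 77.75
(73 - 77.75)^2 / 77.75 = 22.5625 / 77.75 = 361/1244 ≈ 0.290193
(70 - 77.75)^2 / 77.75 = 60.0625 / 77.75 = 961/1244 ≈ 0.772508
(68 - 77.75)^2 / 77.75 = 95.0625 / 77.75 = 1521/1244 ≈ 1.222669
(100 - 77.75)^2 / 77.75 = 495.0625 / 77.75 = 7921/1244 ≈ 6.367363
chi2 = 2691/311 ≈ 8.652733

8.6527


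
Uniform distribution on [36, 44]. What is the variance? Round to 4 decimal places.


Var = (b-a)^2 / 12
(b-a)^2 = (44 - 36)^2 = 64
Var = 64/12 ≈ 5.333333

5.3333


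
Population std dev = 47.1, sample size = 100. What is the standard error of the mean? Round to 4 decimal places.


SE = sigma / sqrt(n)
sqrt(100) = 10
SE = 47.1 / 10 = 4.71

4.7100


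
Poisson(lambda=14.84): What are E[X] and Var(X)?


E[X] = Var(X) = lambda = 14.84

14.84, 14.84


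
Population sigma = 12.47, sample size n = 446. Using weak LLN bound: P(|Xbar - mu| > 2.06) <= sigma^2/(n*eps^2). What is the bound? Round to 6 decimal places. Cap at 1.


bound = min(1, sigma^2/(n*eps^2))
sigma^2 = 12.47^2 = 155.5009
n*eps^2 = 446 * 2.06^2 = 446 * 4.2436 = 1892.6456
sigma^2/(n*eps^2) = 155.5009 / 1892.6456 ≈ 0.08216060

0.082161


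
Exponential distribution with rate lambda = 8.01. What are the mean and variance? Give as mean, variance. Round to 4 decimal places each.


mean = 1/lam, var = 1/lam^2
mean = 1 / 8.01 = 100/801 ≈ 0.124844
lam^2 = 8.01^2 = 64.1601
var = 1 / 64.1601 ≈ 0.015586

0.1248, 0.0156


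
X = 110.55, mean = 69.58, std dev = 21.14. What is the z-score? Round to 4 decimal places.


z = (X - mu) / sigma
X - mu = 110.55 - 69.58 = 40.97
z = 40.97 / 21.14 = 4097/2114 ≈ 1.938032

1.9380


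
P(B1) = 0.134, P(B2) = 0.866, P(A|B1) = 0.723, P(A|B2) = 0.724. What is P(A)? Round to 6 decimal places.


P(A) = P(A|B1)*P(B1) + P(A|B2)*P(B2)
P(A|B1)*P(B1) = 0.723 * 0.134 = 0.096882
P(A|B2)*P(B2) = 0.724 * 0.866 = 0.626984
P(A) = 0.096882 + 0.626984 = 0.723866

0.723866


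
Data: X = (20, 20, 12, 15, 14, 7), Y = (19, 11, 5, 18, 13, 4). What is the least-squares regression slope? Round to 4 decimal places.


b = sum((xi-xbar)(yi-ybar)) / sum((xi-xbar)^2)
n = 6, xbar = 88/6 = 44/3 ≈ 14.666667, ybar = 70/6 = 35/3 ≈ 11.666667
Sxy = sum((xi-xbar)(yi-ybar)) = 340/3 ≈ 113.333333
Sxx = sum((xi-xbar)^2) = 370/3 ≈ 123.333333
b = Sxy / Sxx = 34/37 ≈ 0.918919

0.9189


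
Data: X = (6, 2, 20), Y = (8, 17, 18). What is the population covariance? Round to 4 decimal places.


Cov = (1/n)*sum((xi-xbar)(yi-ybar))
n = 3, xbar = 28/3 ≈ 9.333333, ybar = 43/3 ≈ 14.333333
sum((xi-xbar)(yi-ybar)) = 122/3 ≈ 40.666667
Cov = 40.666667 / 3 = 122/9 ≈ 13.555556

13.5556


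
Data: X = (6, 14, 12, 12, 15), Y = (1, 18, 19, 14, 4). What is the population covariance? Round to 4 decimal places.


Cov = (1/n)*sum((xi-xbar)(yi-ybar))
n = 5, xbar = 59/5 = 11.8, ybar = 56/5 = 11.2
sum((xi-xbar)(yi-ybar)) = 53.2
Cov = 53.2 / 5 = 10.64

10.6400


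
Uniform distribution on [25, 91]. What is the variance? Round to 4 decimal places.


Var = (b-a)^2 / 12
(b-a)^2 = (91 - 25)^2 = 4356
Var = 4356/12 = 363

363.0000


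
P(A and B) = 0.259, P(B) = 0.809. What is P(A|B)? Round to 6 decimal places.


P(A|B) = P(A and B) / P(B) = 0.259 / 0.809 = 259/809 ≈ 0.32014833

0.320148


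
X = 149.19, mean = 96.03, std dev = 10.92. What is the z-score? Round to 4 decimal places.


z = (X - mu) / sigma
X - mu = 149.19 - 96.03 = 53.16
z = 53.16 / 10.92 = 443/91 ≈ 4.868132

4.8681


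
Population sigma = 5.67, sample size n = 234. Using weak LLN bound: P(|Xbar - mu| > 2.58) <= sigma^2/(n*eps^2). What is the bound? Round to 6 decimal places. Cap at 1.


bound = min(1, sigma^2/(n*eps^2))
sigma^2 = 5.67^2 = 32.1489
n*eps^2 = 234 * 2.58^2 = 234 * 6.6564 = 1557.5976
sigma^2/(n*eps^2) = 32.1489 / 1557.5976 ≈ 0.02064005

0.020640


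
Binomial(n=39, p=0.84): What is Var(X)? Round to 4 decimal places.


Var = n*p*(1-p) = 39 * 0.84 * 0.16 = 5.2416

5.2416


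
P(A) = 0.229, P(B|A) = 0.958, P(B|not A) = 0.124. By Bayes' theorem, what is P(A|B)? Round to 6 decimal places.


P(A|B) = P(B|A)*P(A) / P(B), P(B) = P(B|A)*P(A) + P(B|not A)*P(not A)
P(B|A)*P(A) = 0.958 * 0.229 = 0.219382
P(B|not A)*P(not A) = 0.124 * 0.771 = 0.095604
P(B) = 0.219382 + 0.095604 = 0.314986
P(A|B) = 0.219382 / 0.314986 ≈ 0.69648175

0.696482


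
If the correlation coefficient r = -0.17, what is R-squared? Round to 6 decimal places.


R^2 = r^2 = (-0.17)^2 = 0.0289

0.028900


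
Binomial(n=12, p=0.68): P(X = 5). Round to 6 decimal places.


P = C(n,k) * p^k * (1-p)^(n-k)
C(12,5) = 792
p^k = 0.68^5 ≈ 0.1453934
(1-p)^(n-k) = 0.32^7 ≈ 0.0003435974
P = 792 * 0.1453934 * 0.0003435974 ≈ 0.039566

0.039566


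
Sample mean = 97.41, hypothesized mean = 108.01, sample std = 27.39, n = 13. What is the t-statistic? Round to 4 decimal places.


t = (xbar - mu0) / (s/sqrt(n))
xbar - mu0 = 97.41 - 108.01 = -10.6
sqrt(13) ≈ 3.60555128
s/sqrt(n) = 27.39 / 3.60555128 ≈ 7.59661919
t = -10.6 / 7.59661919 ≈ -1.395358

-1.3954


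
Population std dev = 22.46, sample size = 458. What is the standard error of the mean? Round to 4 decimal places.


SE = sigma / sqrt(n)
sqrt(458) ≈ 21.400935
SE = 22.46 / 21.400935 ≈ 1.049487

1.0495


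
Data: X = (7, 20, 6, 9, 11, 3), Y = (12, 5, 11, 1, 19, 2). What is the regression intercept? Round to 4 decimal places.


a = ybar - b*xbar, where b = sum((xi-xbar)(yi-ybar)) / sum((xi-xbar)^2)
n = 6, xbar = 56/6 = 28/3 ≈ 9.333333, ybar = 50/6 = 25/3 ≈ 8.333333
Sxy = sum((xi-xbar)(yi-ybar)) = 22/3 ≈ 7.333333
Sxx = sum((xi-xbar)^2) = 520/3 ≈ 173.333333
b = Sxy / Sxx = 11/260 ≈ 0.042308
a = 8.333333 - 0.042308 * 9.333333 = 516/65 ≈ 7.938462

7.9385


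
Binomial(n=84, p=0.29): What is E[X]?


E[X] = n*p = 84 * 0.29 = 24.36

24.36


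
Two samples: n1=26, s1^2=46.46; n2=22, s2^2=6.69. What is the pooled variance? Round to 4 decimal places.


sp^2 = ((n1-1)*s1^2 + (n2-1)*s2^2)/(n1+n2-2)
(n1-1)*s1^2 = 25 * 46.46 = 1161.5
(n2-1)*s2^2 = 21 * 6.69 = 140.49
numerator = 1161.5 + 140.49 = 1301.99
n1+n2-2 = 46
sp^2 = 1301.99 / 46 = 130199/4600 ≈ 28.304130

28.3041


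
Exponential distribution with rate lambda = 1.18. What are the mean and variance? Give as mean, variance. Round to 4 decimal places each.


mean = 1/lam, var = 1/lam^2
mean = 1 / 1.18 = 50/59 ≈ 0.847458
lam^2 = 1.18^2 = 1.3924
var = 1 / 1.3924 = 2500/3481 ≈ 0.718184

0.8475, 0.7182


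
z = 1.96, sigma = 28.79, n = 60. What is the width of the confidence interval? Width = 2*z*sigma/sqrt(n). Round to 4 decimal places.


width = 2*z*sigma/sqrt(n)
2*z*sigma = 2 * 1.96 * 28.79 = 112.8568
sqrt(60) ≈ 7.745967
width = 112.8568 / 7.745967 ≈ 14.569750

14.5698


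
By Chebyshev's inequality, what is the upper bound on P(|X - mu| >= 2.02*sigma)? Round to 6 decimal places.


P <= 1/k^2
k^2 = 2.02^2 = 4.0804
1/k^2 = 1 / 4.0804 ≈ 0.24507401

0.245074


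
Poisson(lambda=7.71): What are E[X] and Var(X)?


E[X] = Var(X) = lambda = 7.71

7.71, 7.71


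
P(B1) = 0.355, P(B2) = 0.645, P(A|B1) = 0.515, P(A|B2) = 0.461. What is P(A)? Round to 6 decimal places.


P(A) = P(A|B1)*P(B1) + P(A|B2)*P(B2)
P(A|B1)*P(B1) = 0.515 * 0.355 = 0.182825
P(A|B2)*P(B2) = 0.461 * 0.645 = 0.297345
P(A) = 0.182825 + 0.297345 = 0.48017

0.480170


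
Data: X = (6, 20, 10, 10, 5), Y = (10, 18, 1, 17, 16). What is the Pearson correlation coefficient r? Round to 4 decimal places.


r = sum((xi-xbar)(yi-ybar)) / sqrt(sum((xi-xbar)^2) * sum((yi-ybar)^2))
n = 5, xbar = 51/5 = 10.2, ybar = 62/5 = 12.4
Sxy = sum((xi-xbar)(yi-ybar)) = 47.6
Sxx = sum((xi-xbar)^2) = 140.8
Syy = sum((yi-ybar)^2) = 201.2
sqrt(Sxx*Syy) ≈ 168.312091
r = Sxy / sqrt(Sxx*Syy) = 47.6 / 168.312091 ≈ 0.282808

0.2828


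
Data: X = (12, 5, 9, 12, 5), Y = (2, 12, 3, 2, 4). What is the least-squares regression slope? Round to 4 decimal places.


b = sum((xi-xbar)(yi-ybar)) / sum((xi-xbar)^2)
n = 5, xbar = 43/5 = 8.6, ybar = 23/5 = 4.6
Sxy = sum((xi-xbar)(yi-ybar)) = -42.8
Sxx = sum((xi-xbar)^2) = 49.2
b = Sxy / Sxx = -107/123 ≈ -0.869919

-0.8699


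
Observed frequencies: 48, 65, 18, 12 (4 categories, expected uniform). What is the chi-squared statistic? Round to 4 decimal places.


chi2 = sum((O-E)^2/E), E = total/4
total = 143, E = 143/4 = 35.75
(48 - 35.75)^2 / 35.75 = 150.0625 / 35.75 = 2401/572 ≈ 4.197552
(65 - 35.75)^2 / 35.75 = 855.5625 / 35.75 = 1053/44 ≈ 23.931818
(18 - 35.75)^2 / 35.75 = 315.0625 / 35.75 = 5041/572 ≈ 8.812937
(12 - 35.75)^2 / 35.75 = 564.0625 / 35.75 = 9025/572 ≈ 15.777972
chi2 = 7539/143 ≈ 52.720280

52.7203


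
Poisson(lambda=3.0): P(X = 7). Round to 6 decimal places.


P = e^(-lam) * lam^k / k!
e^(-3.0) ≈ 0.04978707
lam^k = 3.0^7 = 2187
k! = 7! = 5040
P = 0.04978707 * 2187 / 5040 ≈ 0.021604

0.021604


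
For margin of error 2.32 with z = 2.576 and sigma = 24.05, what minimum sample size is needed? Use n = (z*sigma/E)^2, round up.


z*sigma/E = 2.576 * 24.05 / 2.32 = 77441/2900 ≈ 26.703793
(z*sigma/E)^2 ≈ 713.092566
round up: n = 714

714


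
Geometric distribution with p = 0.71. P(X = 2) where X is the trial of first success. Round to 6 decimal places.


P = (1-p)^(k-1) * p
(1-p)^(k-1) = 0.29^1 = 0.29
P = 0.29 * 0.71 = 0.2059

0.205900


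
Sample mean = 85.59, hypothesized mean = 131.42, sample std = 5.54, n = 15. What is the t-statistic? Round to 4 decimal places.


t = (xbar - mu0) / (s/sqrt(n))
xbar - mu0 = 85.59 - 131.42 = -45.83
sqrt(15) ≈ 3.87298335
s/sqrt(n) = 5.54 / 3.87298335 ≈ 1.43042185
t = -45.83 / 1.43042185 ≈ -32.039499

-32.0395


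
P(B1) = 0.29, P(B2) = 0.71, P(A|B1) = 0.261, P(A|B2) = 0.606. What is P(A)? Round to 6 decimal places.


P(A) = P(A|B1)*P(B1) + P(A|B2)*P(B2)
P(A|B1)*P(B1) = 0.261 * 0.29 = 0.07569
P(A|B2)*P(B2) = 0.606 * 0.71 = 0.43026
P(A) = 0.07569 + 0.43026 = 0.50595

0.505950


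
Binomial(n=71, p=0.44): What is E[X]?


E[X] = n*p = 71 * 0.44 = 31.24

31.24


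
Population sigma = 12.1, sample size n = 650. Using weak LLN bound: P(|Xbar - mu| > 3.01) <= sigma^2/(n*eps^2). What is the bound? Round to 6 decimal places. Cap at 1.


bound = min(1, sigma^2/(n*eps^2))
sigma^2 = 12.1^2 = 146.41
n*eps^2 = 650 * 3.01^2 = 650 * 9.0601 = 5889.065
sigma^2/(n*eps^2) = 146.41 / 5889.065 ≈ 0.02486133

0.024861


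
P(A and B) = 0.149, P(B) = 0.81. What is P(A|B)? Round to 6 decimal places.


P(A|B) = P(A and B) / P(B) = 0.149 / 0.81 = 149/810 ≈ 0.18395062

0.183951


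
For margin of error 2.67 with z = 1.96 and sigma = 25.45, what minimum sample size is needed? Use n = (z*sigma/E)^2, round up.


z*sigma/E = 1.96 * 25.45 / 2.67 = 24941/1335 ≈ 18.682397
(z*sigma/E)^2 ≈ 349.031958
round up: n = 350

350


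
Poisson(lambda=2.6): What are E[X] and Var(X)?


E[X] = Var(X) = lambda = 2.6

2.6, 2.6


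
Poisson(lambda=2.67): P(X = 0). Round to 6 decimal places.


P = e^(-lam) * lam^k / k!
e^(-2.67) ≈ 0.06925223
lam^k = 2.67^0 = 1
k! = 0! = 1
P = 0.06925223 * 1 / 1 ≈ 0.069252

0.069252


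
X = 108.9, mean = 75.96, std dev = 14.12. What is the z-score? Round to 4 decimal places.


z = (X - mu) / sigma
X - mu = 108.9 - 75.96 = 32.94
z = 32.94 / 14.12 = 1647/706 ≈ 2.332861

2.3329


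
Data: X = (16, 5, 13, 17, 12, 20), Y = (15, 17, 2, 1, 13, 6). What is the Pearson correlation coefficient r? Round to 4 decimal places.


r = sum((xi-xbar)(yi-ybar)) / sqrt(sum((xi-xbar)^2) * sum((yi-ybar)^2))
n = 6, xbar = 83/6 ≈ 13.833333, ybar = 54/6 = 9
Sxy = sum((xi-xbar)(yi-ybar)) = -103
Sxx = sum((xi-xbar)^2) = 809/6 ≈ 134.833333
Syy = sum((yi-ybar)^2) = 238
sqrt(Sxx*Syy) ≈ 179.137750
r = Sxy / sqrt(Sxx*Syy) = -103 / 179.137750 ≈ -0.574977

-0.5750


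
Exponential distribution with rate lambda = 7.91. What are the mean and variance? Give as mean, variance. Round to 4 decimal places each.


mean = 1/lam, var = 1/lam^2
mean = 1 / 7.91 = 100/791 ≈ 0.126422
lam^2 = 7.91^2 = 62.5681
var = 1 / 62.5681 ≈ 0.015983

0.1264, 0.0160


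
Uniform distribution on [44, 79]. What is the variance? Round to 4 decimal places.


Var = (b-a)^2 / 12
(b-a)^2 = (79 - 44)^2 = 1225
Var = 1225/12 ≈ 102.083333

102.0833


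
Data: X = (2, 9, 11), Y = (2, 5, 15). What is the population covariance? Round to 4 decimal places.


Cov = (1/n)*sum((xi-xbar)(yi-ybar))
n = 3, xbar = 22/3 ≈ 7.333333, ybar = 22/3 ≈ 7.333333
sum((xi-xbar)(yi-ybar)) = 158/3 ≈ 52.666667
Cov = 52.666667 / 3 = 158/9 ≈ 17.555556

17.5556


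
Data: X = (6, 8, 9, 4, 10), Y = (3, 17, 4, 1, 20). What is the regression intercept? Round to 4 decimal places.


a = ybar - b*xbar, where b = sum((xi-xbar)(yi-ybar)) / sum((xi-xbar)^2)
n = 5, xbar = 37/5 = 7.4, ybar = 45/5 = 9
Sxy = sum((xi-xbar)(yi-ybar)) = 61
Sxx = sum((xi-xbar)^2) = 23.2
b = Sxy / Sxx = 305/116 ≈ 2.629310
a = 9 - 2.629310 * 7.4 = -1213/116 ≈ -10.456897

-10.4569


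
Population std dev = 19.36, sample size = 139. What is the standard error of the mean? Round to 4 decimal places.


SE = sigma / sqrt(n)
sqrt(139) ≈ 11.789826
SE = 19.36 / 11.789826 ≈ 1.642094

1.6421


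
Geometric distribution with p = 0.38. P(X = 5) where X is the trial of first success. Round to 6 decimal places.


P = (1-p)^(k-1) * p
(1-p)^(k-1) = 0.62^4 ≈ 0.1477634
P = 0.1477634 * 0.38 ≈ 0.05615008

0.056150


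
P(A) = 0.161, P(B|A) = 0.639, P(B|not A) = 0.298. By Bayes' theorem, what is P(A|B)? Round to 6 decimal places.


P(A|B) = P(B|A)*P(A) / P(B), P(B) = P(B|A)*P(A) + P(B|not A)*P(not A)
P(B|A)*P(A) = 0.639 * 0.161 = 0.102879
P(B|not A)*P(not A) = 0.298 * 0.839 = 0.250022
P(B) = 0.102879 + 0.250022 = 0.352901
P(A|B) = 0.102879 / 0.352901 ≈ 0.29152369

0.291524


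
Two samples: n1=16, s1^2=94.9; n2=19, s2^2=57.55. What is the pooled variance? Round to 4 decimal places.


sp^2 = ((n1-1)*s1^2 + (n2-1)*s2^2)/(n1+n2-2)
(n1-1)*s1^2 = 15 * 94.9 = 1423.5
(n2-1)*s2^2 = 18 * 57.55 = 1035.9
numerator = 1423.5 + 1035.9 = 2459.4
n1+n2-2 = 33
sp^2 = 2459.4 / 33 = 4099/55 ≈ 74.527273

74.5273


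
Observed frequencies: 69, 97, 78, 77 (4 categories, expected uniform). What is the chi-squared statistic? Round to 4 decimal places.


chi2 = sum((O-E)^2/E), E = total/4
total = 321, E = 321/4 = 80.25
(69 - 80.25)^2 / 80.25 = 126.5625 / 80.25 = 675/428 ≈ 1.577103
(97 - 80.25)^2 / 80.25 = 280.5625 / 80.25 = 4489/1284 ≈ 3.496106
(78 - 80.25)^2 / 80.25 = 5.0625 / 80.25 = 27/428 ≈ 0.063084
(77 - 80.25)^2 / 80.25 = 10.5625 / 80.25 = 169/1284 ≈ 0.131620
chi2 = 1691/321 ≈ 5.267913

5.2679


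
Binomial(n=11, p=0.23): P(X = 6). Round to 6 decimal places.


P = C(n,k) * p^k * (1-p)^(n-k)
C(11,6) = 462
p^k = 0.23^6 ≈ 0.0001480359
(1-p)^(n-k) = 0.77^5 ≈ 0.2706784
P = 462 * 0.0001480359 * 0.2706784 ≈ 0.018512

0.018512


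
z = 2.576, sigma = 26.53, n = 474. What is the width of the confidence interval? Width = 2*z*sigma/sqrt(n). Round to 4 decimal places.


width = 2*z*sigma/sqrt(n)
2*z*sigma = 2 * 2.576 * 26.53 = 136.68256
sqrt(474) ≈ 21.771541
width = 136.68256 / 21.771541 ≈ 6.278038

6.2780


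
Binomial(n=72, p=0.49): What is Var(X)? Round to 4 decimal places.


Var = n*p*(1-p) = 72 * 0.49 * 0.51 = 17.9928

17.9928


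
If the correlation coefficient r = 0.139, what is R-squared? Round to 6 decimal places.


R^2 = r^2 = (0.139)^2 = 0.019321

0.019321


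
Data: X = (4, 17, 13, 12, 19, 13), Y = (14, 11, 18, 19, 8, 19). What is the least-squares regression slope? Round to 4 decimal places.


b = sum((xi-xbar)(yi-ybar)) / sum((xi-xbar)^2)
n = 6, xbar = 78/6 = 13, ybar = 89/6 ≈ 14.833333
Sxy = sum((xi-xbar)(yi-ybar)) = -53
Sxx = sum((xi-xbar)^2) = 134
b = Sxy / Sxx = -53/134 ≈ -0.395522

-0.3955


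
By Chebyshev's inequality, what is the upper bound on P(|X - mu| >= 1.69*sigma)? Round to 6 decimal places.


P <= 1/k^2
k^2 = 1.69^2 = 2.8561
1/k^2 = 1 / 2.8561 ≈ 0.35012780

0.350128


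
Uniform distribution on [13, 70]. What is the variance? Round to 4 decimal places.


Var = (b-a)^2 / 12
(b-a)^2 = (70 - 13)^2 = 3249
Var = 3249/12 = 270.75

270.7500


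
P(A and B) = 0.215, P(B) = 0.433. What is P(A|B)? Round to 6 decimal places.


P(A|B) = P(A and B) / P(B) = 0.215 / 0.433 = 215/433 ≈ 0.49653580

0.496536
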